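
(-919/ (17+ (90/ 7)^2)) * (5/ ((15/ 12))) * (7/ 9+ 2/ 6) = -1801240/ 80397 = -22.40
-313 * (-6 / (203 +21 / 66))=13772 / 1491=9.24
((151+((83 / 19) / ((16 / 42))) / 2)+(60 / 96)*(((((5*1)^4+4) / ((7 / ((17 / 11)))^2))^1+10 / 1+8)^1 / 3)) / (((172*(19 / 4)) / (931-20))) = 822006923449 / 4417721616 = 186.07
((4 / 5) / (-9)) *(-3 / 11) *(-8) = -32 / 165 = -0.19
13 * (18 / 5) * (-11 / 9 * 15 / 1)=-858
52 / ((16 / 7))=91 / 4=22.75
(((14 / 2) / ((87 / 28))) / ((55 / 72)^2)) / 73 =338688 / 6403925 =0.05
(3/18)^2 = 1/36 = 0.03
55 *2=110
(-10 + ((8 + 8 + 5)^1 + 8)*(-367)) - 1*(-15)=-10638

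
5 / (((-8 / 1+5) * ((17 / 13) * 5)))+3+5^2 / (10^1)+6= 1147 / 102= 11.25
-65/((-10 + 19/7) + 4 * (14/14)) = 455/23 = 19.78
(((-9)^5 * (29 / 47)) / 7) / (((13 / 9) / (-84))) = 184941468 / 611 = 302686.53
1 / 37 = 0.03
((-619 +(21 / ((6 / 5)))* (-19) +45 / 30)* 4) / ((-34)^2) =-950 / 289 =-3.29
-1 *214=-214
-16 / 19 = -0.84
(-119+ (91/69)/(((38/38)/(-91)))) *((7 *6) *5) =-1154440/23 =-50193.04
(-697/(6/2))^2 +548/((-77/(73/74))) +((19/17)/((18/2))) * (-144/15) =53970.56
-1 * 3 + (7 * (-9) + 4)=-62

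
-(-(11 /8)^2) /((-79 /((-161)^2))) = -3136441 /5056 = -620.34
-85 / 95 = -0.89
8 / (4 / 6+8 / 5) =60 / 17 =3.53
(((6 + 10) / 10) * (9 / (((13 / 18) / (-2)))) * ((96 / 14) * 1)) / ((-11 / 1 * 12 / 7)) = 10368 / 715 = 14.50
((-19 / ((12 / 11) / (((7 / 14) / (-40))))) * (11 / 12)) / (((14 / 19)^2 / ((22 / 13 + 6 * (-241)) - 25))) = -5284221613 / 9784320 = -540.07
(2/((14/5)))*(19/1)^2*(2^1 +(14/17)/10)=63897/119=536.95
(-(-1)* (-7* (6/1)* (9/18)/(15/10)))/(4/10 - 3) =70/13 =5.38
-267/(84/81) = -7209/28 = -257.46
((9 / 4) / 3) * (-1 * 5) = -15 / 4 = -3.75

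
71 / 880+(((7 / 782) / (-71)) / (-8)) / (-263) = 32398798 / 401562865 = 0.08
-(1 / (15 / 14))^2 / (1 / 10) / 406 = -28 / 1305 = -0.02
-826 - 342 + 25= -1143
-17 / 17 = -1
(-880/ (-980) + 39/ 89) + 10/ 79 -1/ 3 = 1167310/ 1033557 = 1.13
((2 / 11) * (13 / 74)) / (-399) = -13 / 162393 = -0.00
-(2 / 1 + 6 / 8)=-11 / 4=-2.75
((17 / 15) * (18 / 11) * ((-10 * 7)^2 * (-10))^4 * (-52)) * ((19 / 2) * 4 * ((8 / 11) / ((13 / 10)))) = -1430039595264000000000000 / 121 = -11818509051768595041322.31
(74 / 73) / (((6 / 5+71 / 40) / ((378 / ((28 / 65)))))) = 2597400 / 8687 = 299.00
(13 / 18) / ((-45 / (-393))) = 1703 / 270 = 6.31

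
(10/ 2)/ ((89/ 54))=270/ 89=3.03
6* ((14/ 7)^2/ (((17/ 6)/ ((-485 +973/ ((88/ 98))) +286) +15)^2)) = 327206356056/ 3068869808761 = 0.11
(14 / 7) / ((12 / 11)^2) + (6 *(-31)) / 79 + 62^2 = 21860839 / 5688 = 3843.33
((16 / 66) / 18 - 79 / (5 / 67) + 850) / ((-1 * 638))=309751 / 947430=0.33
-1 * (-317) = 317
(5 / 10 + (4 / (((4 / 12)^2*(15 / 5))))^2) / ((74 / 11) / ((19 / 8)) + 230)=60401 / 97324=0.62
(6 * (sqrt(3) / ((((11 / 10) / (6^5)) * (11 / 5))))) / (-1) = -2332800 * sqrt(3) / 121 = -33392.79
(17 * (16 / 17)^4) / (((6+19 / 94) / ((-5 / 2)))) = -15400960 / 2864279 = -5.38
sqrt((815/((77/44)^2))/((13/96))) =16 * sqrt(63570)/91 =44.33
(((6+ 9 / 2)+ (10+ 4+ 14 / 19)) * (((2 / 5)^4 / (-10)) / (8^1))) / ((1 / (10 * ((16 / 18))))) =-7672 / 106875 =-0.07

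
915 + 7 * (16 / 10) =4631 / 5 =926.20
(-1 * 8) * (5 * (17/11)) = -680/11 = -61.82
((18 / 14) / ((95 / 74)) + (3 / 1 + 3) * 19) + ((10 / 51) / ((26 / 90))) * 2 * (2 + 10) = 19295196 / 146965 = 131.29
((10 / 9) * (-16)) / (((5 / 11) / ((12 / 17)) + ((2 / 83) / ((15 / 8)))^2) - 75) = 1212464000 / 5071153861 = 0.24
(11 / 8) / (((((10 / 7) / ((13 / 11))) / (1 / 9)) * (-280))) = -13 / 28800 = -0.00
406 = 406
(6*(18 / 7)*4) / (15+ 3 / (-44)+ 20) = 19008 / 10759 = 1.77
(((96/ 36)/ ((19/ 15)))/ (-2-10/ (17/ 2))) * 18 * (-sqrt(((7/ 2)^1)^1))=340 * sqrt(14)/ 57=22.32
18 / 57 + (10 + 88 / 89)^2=18220722 / 150499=121.07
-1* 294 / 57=-98 / 19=-5.16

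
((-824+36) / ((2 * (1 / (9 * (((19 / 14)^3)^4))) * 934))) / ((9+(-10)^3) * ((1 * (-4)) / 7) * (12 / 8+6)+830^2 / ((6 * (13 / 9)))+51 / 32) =-17004898523185314963 / 9607133630295921378176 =-0.00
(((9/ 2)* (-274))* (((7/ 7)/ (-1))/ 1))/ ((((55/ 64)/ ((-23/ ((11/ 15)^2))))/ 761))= -62153853120/ 1331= -46697109.78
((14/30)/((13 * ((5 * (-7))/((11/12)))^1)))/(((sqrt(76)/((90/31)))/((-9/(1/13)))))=99 * sqrt(19)/11780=0.04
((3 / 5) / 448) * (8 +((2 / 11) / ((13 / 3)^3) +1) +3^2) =65259 / 2706704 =0.02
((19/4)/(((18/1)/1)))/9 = 0.03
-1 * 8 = -8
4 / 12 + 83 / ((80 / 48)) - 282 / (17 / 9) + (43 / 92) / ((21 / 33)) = -16163569 / 164220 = -98.43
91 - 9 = 82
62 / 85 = 0.73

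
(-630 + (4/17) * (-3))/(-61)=10722/1037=10.34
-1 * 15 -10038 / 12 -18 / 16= -6821 / 8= -852.62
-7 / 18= -0.39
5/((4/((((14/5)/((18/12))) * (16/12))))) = 3.11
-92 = -92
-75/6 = -25/2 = -12.50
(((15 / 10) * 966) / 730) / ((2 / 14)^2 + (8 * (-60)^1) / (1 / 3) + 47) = -7889 / 5536320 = -0.00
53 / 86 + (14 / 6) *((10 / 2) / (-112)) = 0.51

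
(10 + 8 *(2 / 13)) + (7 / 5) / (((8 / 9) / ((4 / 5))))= 8119 / 650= 12.49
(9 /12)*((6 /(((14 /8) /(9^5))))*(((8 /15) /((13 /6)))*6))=102036672 /455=224256.42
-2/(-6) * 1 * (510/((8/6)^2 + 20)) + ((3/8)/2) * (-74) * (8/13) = -933/1274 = -0.73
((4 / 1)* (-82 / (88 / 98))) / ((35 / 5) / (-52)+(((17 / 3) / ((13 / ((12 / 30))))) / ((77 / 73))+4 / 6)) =-7312760 / 13961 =-523.80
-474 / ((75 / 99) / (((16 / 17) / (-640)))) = 7821 / 8500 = 0.92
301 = 301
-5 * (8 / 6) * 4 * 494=-39520 / 3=-13173.33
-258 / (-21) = 86 / 7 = 12.29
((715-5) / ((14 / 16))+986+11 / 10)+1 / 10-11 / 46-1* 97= 2739237 / 1610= 1701.39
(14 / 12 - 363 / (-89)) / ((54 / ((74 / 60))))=103637 / 865080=0.12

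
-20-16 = -36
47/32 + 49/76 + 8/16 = 1589/608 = 2.61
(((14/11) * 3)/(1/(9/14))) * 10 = 270/11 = 24.55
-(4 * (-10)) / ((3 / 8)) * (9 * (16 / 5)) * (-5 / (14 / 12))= -92160 / 7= -13165.71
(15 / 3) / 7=5 / 7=0.71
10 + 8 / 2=14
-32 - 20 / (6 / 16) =-256 / 3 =-85.33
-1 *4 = -4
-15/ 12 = -5/ 4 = -1.25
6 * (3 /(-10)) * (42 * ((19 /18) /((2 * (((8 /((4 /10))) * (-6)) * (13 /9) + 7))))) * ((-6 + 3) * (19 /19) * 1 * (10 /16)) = -3591 /7984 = -0.45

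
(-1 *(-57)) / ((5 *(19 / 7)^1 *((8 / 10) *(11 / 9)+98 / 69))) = 4347 / 2482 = 1.75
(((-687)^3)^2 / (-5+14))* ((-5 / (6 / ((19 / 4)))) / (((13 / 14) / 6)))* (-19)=147595514468878705635 / 26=5676750556495334832.12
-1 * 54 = -54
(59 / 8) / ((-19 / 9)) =-531 / 152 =-3.49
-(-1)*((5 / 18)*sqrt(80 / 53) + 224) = 10*sqrt(265) / 477 + 224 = 224.34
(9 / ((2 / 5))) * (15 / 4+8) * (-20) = -10575 / 2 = -5287.50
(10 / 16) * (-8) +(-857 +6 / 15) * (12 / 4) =-2574.80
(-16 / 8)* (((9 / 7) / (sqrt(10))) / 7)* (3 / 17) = -27* sqrt(10) / 4165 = -0.02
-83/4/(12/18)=-249/8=-31.12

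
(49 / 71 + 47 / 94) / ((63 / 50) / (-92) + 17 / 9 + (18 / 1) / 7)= 24488100 / 91492801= 0.27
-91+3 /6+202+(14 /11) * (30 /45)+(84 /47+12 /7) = 2515567 /21714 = 115.85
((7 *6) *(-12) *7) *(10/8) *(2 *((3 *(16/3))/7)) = -20160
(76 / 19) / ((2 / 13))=26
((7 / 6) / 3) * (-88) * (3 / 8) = -77 / 6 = -12.83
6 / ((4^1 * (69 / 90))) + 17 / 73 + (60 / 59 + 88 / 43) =5.25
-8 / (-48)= 1 / 6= 0.17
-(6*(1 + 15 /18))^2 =-121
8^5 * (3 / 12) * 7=57344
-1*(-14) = 14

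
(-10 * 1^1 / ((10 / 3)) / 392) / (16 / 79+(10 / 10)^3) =-237 / 37240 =-0.01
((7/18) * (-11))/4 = -77/72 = -1.07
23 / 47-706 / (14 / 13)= -215522 / 329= -655.08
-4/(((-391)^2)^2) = -0.00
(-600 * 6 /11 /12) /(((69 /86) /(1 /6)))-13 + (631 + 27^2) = 1018073 /759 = 1341.33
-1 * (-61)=61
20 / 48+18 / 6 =41 / 12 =3.42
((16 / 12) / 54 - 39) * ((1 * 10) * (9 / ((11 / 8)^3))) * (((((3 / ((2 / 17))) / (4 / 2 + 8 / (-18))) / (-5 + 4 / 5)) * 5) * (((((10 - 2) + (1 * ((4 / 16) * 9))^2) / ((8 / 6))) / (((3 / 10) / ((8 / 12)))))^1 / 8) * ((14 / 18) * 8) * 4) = 529720000 / 297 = 1783569.02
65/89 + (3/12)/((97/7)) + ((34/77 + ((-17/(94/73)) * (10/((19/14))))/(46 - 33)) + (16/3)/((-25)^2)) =-363731122682659/57877337017500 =-6.28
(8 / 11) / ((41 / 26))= 208 / 451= 0.46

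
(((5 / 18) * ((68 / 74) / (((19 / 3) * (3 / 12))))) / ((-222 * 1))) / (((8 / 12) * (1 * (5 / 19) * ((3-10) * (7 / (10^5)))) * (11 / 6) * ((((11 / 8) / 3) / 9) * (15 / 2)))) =97920000 / 8116801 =12.06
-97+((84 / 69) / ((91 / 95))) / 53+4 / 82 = -96.93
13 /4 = 3.25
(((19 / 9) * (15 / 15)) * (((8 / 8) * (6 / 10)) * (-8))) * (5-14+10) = -152 / 15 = -10.13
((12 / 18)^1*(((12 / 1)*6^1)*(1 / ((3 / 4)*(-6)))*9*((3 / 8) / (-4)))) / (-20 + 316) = 9 / 296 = 0.03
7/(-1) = -7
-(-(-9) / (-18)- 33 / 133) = 199 / 266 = 0.75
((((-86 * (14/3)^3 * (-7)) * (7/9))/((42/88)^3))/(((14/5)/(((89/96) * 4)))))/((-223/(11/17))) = -125509679680/74618253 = -1682.02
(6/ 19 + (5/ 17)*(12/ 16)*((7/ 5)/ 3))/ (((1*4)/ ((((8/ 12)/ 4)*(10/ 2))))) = 2705/ 31008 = 0.09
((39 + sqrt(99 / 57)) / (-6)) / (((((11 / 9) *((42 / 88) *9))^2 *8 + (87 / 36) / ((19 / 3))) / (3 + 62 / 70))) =-67184 / 587545 - 272 *sqrt(627) / 1762635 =-0.12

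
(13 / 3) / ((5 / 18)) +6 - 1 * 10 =58 / 5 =11.60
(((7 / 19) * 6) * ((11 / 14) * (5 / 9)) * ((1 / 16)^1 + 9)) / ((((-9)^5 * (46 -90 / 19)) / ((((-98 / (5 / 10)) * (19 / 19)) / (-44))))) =-725 / 45349632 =-0.00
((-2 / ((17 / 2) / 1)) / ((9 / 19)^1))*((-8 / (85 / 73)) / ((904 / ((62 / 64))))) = 0.00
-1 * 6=-6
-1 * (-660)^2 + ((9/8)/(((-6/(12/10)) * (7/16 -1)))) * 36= -2177928/5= -435585.60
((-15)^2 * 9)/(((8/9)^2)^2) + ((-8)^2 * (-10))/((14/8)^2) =609072185/200704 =3034.68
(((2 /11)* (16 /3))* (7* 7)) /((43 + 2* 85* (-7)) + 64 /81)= -42336 /1021273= -0.04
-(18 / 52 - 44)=1135 / 26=43.65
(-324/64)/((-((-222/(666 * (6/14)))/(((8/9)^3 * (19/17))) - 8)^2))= 479084544/7649776369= 0.06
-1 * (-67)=67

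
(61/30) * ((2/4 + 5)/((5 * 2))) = 671/600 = 1.12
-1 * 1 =-1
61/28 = 2.18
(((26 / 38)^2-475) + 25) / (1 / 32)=-5192992 / 361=-14385.02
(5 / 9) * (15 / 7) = 25 / 21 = 1.19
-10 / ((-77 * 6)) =5 / 231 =0.02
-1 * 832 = -832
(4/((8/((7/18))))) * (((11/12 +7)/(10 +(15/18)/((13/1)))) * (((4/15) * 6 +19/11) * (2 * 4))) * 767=80894723/25905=3122.75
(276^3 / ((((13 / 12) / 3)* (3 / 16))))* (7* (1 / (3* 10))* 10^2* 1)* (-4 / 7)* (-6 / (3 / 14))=1507041607680 / 13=115926277513.85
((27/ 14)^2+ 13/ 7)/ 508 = 1093/ 99568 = 0.01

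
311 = 311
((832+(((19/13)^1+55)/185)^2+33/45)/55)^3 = 2267460691632156200663724857/653076808022401927734375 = 3471.97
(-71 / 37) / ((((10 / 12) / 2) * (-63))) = 284 / 3885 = 0.07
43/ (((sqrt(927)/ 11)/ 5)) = 2365 * sqrt(103)/ 309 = 77.68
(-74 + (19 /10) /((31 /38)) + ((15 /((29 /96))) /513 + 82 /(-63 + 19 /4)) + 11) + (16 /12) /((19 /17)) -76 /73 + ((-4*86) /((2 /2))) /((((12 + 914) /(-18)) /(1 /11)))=-1358830763257604 /22195095041955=-61.22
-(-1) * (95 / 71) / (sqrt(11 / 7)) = 95 * sqrt(77) / 781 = 1.07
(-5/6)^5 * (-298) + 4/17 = 7931177/66096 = 119.99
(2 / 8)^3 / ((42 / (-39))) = -13 / 896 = -0.01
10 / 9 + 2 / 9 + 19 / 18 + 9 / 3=97 / 18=5.39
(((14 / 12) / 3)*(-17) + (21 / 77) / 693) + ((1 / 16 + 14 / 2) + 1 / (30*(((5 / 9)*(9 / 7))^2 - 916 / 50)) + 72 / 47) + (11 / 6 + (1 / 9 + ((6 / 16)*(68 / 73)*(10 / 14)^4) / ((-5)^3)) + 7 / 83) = 347411341338448543 / 86638836187385328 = 4.01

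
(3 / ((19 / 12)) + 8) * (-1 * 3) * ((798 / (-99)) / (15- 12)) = 2632 / 33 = 79.76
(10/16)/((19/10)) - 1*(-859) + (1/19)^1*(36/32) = 130627/152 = 859.39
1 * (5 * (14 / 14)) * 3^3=135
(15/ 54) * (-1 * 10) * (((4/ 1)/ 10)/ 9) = -10/ 81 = -0.12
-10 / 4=-5 / 2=-2.50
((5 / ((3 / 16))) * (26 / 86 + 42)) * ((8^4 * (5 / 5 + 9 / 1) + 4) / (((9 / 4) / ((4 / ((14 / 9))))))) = 6812664320 / 129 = 52811351.32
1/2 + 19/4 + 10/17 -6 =-0.16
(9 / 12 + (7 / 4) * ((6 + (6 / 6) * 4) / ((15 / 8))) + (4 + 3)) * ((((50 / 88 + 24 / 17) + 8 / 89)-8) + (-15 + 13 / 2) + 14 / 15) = -552584347 / 2396592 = -230.57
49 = 49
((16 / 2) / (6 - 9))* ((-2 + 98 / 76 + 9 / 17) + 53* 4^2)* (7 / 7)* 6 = -4381528 / 323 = -13565.10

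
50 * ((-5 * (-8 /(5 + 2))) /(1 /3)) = 6000 /7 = 857.14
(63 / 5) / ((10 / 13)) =819 / 50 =16.38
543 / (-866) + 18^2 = 280041 / 866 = 323.37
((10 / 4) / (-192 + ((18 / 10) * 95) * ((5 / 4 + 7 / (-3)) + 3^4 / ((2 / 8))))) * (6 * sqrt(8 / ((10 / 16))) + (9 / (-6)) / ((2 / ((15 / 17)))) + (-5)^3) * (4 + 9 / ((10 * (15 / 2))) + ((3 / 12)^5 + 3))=-311545573 / 7663245312 + 182297 * sqrt(5) / 58695200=-0.03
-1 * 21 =-21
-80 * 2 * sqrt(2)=-160 * sqrt(2)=-226.27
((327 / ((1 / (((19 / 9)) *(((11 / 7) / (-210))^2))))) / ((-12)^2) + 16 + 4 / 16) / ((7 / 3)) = 15169768591 / 2178187200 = 6.96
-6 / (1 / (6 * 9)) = -324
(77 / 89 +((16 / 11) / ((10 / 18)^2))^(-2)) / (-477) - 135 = -9626275697537 / 71304738048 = -135.00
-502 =-502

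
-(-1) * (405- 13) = 392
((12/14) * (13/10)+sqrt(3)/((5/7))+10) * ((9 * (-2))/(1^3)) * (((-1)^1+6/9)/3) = 14 * sqrt(3)/5+778/35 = 27.08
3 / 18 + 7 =43 / 6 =7.17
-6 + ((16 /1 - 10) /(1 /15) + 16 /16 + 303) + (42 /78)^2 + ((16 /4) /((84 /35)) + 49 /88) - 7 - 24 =16040051 /44616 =359.51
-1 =-1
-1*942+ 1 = -941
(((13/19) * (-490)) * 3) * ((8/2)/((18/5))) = -63700/57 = -1117.54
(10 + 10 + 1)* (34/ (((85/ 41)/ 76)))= 130872/ 5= 26174.40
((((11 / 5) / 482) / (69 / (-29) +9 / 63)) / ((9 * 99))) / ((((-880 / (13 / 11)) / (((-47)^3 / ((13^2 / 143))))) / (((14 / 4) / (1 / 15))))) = -147532483 / 10398706560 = -0.01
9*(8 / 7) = 72 / 7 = 10.29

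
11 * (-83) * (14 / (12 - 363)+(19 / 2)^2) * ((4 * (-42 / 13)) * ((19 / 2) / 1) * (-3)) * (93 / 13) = -476767289845 / 2197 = -217008324.92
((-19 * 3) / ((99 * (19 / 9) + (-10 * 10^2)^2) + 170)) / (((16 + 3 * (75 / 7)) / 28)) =-11172 / 337127723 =-0.00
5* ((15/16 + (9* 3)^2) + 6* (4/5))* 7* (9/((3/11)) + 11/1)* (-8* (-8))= 72415728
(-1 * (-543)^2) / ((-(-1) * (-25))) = 294849 / 25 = 11793.96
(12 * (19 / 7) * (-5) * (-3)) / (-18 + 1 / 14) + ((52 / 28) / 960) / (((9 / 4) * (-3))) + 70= 486709537 / 11385360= 42.75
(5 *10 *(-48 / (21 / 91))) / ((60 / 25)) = -13000 / 3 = -4333.33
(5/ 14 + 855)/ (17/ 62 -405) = -371225/ 175651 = -2.11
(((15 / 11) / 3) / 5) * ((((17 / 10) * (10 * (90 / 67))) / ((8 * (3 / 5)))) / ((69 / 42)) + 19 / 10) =36952 / 84755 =0.44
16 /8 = 2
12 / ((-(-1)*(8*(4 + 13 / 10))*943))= 15 / 49979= 0.00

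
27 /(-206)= -0.13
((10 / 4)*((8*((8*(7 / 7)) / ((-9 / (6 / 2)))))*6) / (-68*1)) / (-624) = -5 / 663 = -0.01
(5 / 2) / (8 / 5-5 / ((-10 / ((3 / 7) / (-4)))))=700 / 433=1.62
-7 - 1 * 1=-8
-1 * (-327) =327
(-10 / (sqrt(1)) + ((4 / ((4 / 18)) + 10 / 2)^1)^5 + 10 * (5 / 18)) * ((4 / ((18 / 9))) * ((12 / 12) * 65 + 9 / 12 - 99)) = -3852146963 / 9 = -428016329.22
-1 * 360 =-360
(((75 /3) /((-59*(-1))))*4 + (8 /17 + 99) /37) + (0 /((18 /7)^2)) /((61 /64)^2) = 162669 /37111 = 4.38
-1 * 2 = -2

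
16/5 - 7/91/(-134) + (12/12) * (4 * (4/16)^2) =60109/17420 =3.45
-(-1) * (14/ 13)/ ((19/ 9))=126/ 247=0.51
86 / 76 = 43 / 38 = 1.13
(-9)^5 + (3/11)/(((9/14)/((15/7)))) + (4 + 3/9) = -1948444/33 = -59043.76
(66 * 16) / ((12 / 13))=1144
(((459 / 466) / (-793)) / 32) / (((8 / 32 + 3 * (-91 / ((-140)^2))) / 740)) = -14860125 / 122132309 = -0.12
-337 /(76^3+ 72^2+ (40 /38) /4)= -6403 /8439045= -0.00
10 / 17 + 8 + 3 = 11.59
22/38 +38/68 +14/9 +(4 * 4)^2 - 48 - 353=-827371/5814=-142.31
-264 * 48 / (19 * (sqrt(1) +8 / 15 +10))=-190080 / 3287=-57.83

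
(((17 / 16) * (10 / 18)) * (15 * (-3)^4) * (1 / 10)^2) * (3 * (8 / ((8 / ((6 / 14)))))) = 4131 / 448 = 9.22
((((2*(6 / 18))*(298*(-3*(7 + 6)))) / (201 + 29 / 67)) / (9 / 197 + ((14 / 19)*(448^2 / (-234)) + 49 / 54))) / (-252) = -0.00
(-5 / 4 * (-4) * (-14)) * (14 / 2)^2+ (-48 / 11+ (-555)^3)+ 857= -1880520976 / 11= -170956452.36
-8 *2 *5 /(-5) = 16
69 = 69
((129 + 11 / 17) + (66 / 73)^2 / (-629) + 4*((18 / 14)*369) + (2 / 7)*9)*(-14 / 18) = -47629473734 / 30167469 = -1578.84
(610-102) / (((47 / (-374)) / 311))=-59087512 / 47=-1257181.11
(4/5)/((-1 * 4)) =-1/5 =-0.20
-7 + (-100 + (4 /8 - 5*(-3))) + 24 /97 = -17703 /194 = -91.25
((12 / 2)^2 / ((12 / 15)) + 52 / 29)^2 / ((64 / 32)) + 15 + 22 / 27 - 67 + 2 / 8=94811905 / 90828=1043.86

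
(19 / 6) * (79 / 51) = 1501 / 306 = 4.91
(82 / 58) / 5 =41 / 145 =0.28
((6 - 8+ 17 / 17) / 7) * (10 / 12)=-5 / 42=-0.12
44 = 44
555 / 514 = 1.08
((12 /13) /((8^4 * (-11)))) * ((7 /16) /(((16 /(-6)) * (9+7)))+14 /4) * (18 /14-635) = 0.05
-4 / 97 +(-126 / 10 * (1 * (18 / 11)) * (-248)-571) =24232999 / 5335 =4542.27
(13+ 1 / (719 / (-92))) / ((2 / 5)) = 46275 / 1438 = 32.18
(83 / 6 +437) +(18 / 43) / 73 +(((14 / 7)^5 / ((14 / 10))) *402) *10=12173466521 / 131838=92336.55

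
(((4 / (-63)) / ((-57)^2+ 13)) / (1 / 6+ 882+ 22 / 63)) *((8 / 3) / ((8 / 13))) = -52 / 544086921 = -0.00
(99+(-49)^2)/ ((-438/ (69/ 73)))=-28750/ 5329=-5.40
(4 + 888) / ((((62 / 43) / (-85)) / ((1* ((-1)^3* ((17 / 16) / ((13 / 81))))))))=1122344505 / 3224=348121.74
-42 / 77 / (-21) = 2 / 77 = 0.03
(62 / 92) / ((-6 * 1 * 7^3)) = -31 / 94668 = -0.00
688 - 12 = 676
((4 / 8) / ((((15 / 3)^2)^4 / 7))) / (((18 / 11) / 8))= 154 / 3515625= 0.00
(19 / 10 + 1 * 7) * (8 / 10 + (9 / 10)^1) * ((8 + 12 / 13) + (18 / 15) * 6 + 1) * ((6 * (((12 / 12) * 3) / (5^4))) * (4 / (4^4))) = 15155721 / 130000000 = 0.12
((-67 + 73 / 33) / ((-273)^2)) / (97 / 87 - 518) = 62002 / 36866440611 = 0.00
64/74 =32/37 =0.86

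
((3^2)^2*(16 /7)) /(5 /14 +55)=2592 /775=3.34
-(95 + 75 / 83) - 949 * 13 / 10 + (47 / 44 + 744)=-10673617 / 18260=-584.54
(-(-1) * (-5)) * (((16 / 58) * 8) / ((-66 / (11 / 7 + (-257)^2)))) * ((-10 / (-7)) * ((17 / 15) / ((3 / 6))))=1676803840 / 46893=35758.08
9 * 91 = 819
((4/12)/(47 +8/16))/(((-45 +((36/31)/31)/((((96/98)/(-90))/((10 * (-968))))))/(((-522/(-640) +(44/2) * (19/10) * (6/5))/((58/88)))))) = 287393777/17617318605000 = 0.00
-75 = -75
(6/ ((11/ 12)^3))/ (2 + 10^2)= 1728/ 22627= 0.08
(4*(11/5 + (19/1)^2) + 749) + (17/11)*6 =121609/55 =2211.07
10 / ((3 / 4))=13.33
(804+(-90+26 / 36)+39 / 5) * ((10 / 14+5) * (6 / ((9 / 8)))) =4161728 / 189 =22019.72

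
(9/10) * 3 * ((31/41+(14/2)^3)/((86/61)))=11606409/17630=658.33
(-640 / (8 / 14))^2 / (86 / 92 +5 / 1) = 8243200 / 39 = 211364.10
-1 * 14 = -14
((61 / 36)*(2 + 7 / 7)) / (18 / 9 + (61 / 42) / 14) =2.42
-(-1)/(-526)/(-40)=1/21040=0.00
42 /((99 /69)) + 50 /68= 11223 /374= 30.01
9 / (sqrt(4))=9 / 2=4.50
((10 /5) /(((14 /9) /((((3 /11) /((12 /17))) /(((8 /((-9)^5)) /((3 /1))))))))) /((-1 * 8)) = 27103491 /19712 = 1374.97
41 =41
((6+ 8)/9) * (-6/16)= -7/12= -0.58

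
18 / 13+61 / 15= 1063 / 195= 5.45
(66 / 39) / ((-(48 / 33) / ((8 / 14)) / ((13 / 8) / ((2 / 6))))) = -363 / 112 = -3.24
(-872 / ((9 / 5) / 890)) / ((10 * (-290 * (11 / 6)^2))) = 155216 / 3509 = 44.23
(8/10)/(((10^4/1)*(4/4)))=1/12500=0.00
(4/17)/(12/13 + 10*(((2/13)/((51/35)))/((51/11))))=1989/9728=0.20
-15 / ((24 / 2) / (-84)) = 105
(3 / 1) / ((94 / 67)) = 201 / 94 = 2.14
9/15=0.60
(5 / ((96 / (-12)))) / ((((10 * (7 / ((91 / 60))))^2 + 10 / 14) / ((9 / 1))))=-10647 / 4033352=-0.00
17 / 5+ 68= 357 / 5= 71.40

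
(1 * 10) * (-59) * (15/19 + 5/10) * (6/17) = -86730/323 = -268.51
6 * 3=18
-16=-16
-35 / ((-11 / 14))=490 / 11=44.55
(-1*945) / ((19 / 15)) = -14175 / 19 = -746.05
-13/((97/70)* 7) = -130/97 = -1.34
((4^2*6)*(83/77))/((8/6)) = 5976/77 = 77.61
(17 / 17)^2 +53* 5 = 266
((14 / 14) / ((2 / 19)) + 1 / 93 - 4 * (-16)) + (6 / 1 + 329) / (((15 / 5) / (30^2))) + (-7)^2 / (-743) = 13899048925 / 138198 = 100573.44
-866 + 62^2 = 2978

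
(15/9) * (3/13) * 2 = 10/13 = 0.77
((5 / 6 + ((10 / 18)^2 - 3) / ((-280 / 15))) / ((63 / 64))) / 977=11824 / 11633139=0.00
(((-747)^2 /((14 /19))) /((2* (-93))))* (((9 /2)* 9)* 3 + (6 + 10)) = -971865675 /1736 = -559830.46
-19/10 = -1.90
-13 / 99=-0.13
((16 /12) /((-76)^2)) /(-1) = -1 /4332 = -0.00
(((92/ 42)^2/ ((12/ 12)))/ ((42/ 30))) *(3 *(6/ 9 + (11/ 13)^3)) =88734460/ 6782139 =13.08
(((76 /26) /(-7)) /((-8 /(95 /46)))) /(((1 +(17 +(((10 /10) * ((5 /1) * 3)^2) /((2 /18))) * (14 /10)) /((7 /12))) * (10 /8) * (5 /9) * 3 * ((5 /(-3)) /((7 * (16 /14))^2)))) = -103968 /255876725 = -0.00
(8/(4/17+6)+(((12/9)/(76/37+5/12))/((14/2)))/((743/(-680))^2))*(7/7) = 302772792828/224676766363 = 1.35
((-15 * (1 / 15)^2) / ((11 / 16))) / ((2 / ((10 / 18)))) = -8 / 297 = -0.03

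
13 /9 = 1.44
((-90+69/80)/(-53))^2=50851161/17977600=2.83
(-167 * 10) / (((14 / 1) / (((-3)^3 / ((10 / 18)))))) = 40581 / 7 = 5797.29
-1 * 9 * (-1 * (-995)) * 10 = -89550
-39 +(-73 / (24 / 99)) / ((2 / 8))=-2487 / 2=-1243.50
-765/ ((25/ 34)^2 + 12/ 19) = -16802460/ 25747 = -652.60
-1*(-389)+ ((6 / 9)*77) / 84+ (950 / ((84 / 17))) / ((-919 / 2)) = 45066179 / 115794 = 389.19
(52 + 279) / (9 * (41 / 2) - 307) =-662 / 245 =-2.70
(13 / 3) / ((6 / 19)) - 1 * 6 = 139 / 18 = 7.72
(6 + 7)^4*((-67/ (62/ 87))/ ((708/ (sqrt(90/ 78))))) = -4268771*sqrt(195)/ 14632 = -4073.96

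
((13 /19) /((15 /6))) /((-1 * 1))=-26 /95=-0.27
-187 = -187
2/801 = 0.00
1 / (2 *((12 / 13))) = 13 / 24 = 0.54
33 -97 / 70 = 31.61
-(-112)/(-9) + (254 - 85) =1409/9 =156.56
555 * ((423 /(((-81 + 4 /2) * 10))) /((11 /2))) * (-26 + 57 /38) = 1323.76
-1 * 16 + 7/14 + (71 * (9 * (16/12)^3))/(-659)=-70375/3954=-17.80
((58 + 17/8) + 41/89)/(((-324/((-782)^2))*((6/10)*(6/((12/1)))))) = -381168.66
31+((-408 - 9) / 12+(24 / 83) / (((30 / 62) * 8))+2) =-2781 / 1660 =-1.68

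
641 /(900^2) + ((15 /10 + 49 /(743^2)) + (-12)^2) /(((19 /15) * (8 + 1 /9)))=8783830377523283 /620210490030000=14.16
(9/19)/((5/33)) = 297/95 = 3.13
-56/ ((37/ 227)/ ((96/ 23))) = -1220352/ 851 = -1434.02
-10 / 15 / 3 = -2 / 9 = -0.22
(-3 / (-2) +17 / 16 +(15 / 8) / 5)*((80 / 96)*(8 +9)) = 3995 / 96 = 41.61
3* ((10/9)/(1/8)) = 80/3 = 26.67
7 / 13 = 0.54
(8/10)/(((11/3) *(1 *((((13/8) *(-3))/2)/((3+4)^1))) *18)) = -224/6435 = -0.03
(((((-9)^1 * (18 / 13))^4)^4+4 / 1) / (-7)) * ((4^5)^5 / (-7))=253361146651893113821419140950755245077036552683520 / 32605413849975812209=7770523871209230660594006000000.00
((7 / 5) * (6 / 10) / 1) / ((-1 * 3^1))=-7 / 25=-0.28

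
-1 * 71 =-71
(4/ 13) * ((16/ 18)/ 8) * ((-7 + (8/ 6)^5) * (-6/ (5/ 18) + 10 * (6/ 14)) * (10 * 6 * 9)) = 2188064/ 2457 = 890.54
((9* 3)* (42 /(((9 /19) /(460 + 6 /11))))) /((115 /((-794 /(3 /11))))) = -27911986.02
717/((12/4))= 239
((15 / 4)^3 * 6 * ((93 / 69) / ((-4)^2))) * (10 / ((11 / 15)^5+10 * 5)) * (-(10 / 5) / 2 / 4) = -1191744140625 / 898033073152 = -1.33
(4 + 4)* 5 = 40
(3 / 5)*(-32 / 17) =-96 / 85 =-1.13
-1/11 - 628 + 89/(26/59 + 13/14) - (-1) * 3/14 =-562.88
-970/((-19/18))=17460/19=918.95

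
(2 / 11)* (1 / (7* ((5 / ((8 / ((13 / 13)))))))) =16 / 385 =0.04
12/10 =6/5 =1.20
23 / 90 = 0.26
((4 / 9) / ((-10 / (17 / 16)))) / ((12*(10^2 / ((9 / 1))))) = -17 / 48000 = -0.00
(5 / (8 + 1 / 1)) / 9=5 / 81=0.06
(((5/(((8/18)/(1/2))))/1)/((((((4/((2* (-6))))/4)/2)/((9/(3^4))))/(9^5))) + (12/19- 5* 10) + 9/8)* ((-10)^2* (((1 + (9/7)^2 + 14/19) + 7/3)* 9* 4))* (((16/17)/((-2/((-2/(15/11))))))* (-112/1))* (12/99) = 22038581884979200/128877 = 171004771099.41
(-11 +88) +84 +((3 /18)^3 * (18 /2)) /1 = 3865 /24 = 161.04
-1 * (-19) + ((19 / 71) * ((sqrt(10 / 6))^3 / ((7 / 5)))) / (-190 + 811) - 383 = -364 + 475 * sqrt(15) / 2777733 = -364.00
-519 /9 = -57.67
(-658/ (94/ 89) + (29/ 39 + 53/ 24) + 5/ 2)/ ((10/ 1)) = -12845/ 208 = -61.75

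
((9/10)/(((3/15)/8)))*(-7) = -252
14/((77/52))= 104/11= 9.45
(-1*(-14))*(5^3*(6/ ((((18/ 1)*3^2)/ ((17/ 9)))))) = 29750/ 243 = 122.43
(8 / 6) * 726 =968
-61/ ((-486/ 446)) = 13603/ 243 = 55.98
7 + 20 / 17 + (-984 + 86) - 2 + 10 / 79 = -1197549 / 1343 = -891.70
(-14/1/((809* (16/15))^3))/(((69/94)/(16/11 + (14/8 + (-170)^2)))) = -470703137625/548688722481152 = -0.00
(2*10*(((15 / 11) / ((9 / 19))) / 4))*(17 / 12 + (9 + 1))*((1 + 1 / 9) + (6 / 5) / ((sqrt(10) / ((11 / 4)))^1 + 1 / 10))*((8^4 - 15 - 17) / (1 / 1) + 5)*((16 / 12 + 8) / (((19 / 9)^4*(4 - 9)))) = -758582042400*sqrt(10) / 36304687 - 25588447310790 / 399351557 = -130150.40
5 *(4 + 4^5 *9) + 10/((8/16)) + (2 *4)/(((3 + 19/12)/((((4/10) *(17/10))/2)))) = 63415816/1375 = 46120.59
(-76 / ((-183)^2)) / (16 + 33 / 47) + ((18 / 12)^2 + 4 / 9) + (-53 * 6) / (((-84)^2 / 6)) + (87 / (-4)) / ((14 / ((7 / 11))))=54232688987 / 37785861960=1.44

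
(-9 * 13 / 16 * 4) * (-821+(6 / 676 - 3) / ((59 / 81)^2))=8753433381 / 362024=24179.15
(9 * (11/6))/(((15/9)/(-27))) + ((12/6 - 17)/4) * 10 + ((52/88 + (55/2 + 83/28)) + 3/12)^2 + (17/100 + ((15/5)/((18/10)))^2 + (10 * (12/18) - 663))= 58242641/2668050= 21.83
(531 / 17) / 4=531 / 68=7.81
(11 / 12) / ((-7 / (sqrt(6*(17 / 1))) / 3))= -11*sqrt(102) / 28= -3.97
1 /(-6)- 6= -37 /6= -6.17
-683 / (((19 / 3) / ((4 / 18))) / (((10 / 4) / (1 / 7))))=-23905 / 57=-419.39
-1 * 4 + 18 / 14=-19 / 7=-2.71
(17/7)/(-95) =-17/665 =-0.03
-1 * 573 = -573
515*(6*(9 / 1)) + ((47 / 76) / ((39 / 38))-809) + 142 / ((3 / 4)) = 2120893 / 78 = 27190.94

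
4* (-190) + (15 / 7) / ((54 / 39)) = -31855 / 42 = -758.45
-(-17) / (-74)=-17 / 74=-0.23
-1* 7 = -7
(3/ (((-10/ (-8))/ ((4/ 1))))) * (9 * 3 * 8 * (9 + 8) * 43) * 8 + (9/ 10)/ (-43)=1042871499/ 86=12126412.78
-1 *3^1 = -3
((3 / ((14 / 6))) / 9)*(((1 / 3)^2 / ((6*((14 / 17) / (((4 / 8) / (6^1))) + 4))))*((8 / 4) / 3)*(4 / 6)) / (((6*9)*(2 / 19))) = 323 / 21677544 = 0.00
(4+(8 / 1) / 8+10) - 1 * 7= 8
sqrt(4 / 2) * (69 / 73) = 69 * sqrt(2) / 73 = 1.34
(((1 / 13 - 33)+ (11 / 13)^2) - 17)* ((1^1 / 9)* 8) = -7392 / 169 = -43.74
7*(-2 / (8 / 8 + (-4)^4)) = -14 / 257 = -0.05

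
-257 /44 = -5.84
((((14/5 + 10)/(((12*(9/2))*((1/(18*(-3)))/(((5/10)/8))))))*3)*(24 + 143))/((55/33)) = -6012/25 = -240.48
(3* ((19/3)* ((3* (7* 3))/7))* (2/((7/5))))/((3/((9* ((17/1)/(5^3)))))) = 17442/175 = 99.67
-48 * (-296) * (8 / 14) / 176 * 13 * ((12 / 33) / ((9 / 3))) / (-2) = -30784 / 847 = -36.34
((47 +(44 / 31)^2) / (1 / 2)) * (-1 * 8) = -753648 / 961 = -784.23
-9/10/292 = -9/2920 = -0.00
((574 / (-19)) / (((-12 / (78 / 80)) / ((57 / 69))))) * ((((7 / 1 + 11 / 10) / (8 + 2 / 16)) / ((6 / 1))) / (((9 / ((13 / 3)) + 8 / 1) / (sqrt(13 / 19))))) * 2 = 100737 * sqrt(247) / 28623500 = 0.06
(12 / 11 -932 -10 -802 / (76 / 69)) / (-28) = 697659 / 11704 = 59.61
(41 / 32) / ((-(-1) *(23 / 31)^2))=2.33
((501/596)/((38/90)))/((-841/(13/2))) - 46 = -876453613/19046968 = -46.02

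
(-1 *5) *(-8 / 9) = 40 / 9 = 4.44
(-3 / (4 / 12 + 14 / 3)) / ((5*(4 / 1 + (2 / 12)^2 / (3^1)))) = -0.03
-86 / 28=-43 / 14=-3.07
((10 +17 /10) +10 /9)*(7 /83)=8071 /7470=1.08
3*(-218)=-654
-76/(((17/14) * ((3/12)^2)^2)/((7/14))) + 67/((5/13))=-666153/85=-7837.09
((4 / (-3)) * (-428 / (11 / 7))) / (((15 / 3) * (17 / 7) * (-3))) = -83888 / 8415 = -9.97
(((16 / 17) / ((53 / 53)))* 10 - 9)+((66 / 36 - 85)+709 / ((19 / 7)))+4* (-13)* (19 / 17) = 233215 / 1938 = 120.34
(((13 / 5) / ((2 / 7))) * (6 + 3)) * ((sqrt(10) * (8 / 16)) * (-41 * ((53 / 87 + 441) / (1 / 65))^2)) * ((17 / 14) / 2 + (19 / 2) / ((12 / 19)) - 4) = -81314778257006125 * sqrt(10) / 5046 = -50959157099420.52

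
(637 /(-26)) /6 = -49 /12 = -4.08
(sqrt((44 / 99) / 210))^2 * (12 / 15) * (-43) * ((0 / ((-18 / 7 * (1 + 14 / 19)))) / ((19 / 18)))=0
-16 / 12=-4 / 3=-1.33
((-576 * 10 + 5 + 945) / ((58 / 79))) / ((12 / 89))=-16909555 / 348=-48590.68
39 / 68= 0.57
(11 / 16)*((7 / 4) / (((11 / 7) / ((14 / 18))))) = 0.60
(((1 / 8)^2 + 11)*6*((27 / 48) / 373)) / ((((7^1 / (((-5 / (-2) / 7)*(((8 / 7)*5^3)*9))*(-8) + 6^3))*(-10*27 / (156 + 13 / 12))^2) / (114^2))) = -28371329771395 / 131009536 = -216559.27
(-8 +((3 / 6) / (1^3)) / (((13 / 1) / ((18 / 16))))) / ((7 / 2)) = -1655 / 728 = -2.27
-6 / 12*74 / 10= -37 / 10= -3.70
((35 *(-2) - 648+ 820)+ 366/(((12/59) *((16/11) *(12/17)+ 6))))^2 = 885610862761/6906384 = 128230.76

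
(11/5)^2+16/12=463/75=6.17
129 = 129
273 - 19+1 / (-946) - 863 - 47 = -620577 / 946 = -656.00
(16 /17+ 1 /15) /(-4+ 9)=257 /1275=0.20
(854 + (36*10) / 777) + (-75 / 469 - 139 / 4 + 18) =58136257 / 69412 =837.55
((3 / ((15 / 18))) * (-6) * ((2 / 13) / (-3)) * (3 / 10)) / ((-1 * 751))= -108 / 244075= -0.00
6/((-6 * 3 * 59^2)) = -1/10443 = -0.00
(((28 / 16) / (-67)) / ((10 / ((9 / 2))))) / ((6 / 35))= -147 / 2144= -0.07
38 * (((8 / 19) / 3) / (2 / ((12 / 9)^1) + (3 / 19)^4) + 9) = 405464522 / 1173375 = 345.55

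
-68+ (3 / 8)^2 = -4343 / 64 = -67.86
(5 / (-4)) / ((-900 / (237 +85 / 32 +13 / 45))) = 345521 / 1036800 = 0.33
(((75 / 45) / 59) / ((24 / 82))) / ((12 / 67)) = 13735 / 25488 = 0.54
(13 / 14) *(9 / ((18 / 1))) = 13 / 28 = 0.46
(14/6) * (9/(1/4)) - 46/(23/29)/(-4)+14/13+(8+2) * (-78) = -17691/26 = -680.42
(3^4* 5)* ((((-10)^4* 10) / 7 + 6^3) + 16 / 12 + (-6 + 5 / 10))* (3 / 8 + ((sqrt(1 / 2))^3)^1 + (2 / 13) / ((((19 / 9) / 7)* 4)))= 82201095* sqrt(2) / 56 + 81625687335 / 27664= 5026501.58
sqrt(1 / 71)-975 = -975 + sqrt(71) / 71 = -974.88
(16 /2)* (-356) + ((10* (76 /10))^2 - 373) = 2555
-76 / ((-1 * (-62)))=-38 / 31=-1.23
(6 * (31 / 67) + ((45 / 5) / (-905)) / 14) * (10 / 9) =785339 / 254667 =3.08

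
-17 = -17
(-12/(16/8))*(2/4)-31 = -34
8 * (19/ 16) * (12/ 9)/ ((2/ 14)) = 266/ 3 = 88.67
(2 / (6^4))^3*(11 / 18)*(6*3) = 11 / 272097792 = 0.00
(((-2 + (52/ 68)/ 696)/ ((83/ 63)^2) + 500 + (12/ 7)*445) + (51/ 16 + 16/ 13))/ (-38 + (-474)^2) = 6260955865695/ 1110830262689056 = 0.01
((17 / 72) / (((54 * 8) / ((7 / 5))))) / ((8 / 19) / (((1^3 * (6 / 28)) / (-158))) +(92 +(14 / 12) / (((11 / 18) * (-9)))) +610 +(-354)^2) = 24871 / 4085950884480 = 0.00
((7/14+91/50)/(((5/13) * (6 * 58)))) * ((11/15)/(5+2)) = 143/78750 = 0.00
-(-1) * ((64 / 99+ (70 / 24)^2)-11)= -325 / 176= -1.85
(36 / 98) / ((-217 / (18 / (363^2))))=-36 / 155677753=-0.00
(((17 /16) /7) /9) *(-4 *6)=-17 /42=-0.40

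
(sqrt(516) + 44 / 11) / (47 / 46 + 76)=184 / 3543 + 92 * sqrt(129) / 3543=0.35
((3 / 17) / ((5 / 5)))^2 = 9 / 289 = 0.03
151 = 151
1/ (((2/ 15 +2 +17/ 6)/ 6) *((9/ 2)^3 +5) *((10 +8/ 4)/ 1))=0.00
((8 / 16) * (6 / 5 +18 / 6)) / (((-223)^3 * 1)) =-21 / 110895670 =-0.00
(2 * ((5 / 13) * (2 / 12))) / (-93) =-5 / 3627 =-0.00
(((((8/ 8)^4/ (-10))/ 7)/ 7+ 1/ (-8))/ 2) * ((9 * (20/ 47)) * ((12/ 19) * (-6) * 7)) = 40338/ 6251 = 6.45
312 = 312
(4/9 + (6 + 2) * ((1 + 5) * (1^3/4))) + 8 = 184/9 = 20.44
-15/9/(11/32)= -4.85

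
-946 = -946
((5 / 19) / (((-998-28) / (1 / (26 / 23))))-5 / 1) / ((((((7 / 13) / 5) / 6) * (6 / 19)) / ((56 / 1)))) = -25343350 / 513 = -49402.24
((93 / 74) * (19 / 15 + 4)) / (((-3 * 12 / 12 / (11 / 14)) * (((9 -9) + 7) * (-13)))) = 26939 / 1414140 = 0.02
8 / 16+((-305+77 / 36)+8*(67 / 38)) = -197167 / 684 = -288.26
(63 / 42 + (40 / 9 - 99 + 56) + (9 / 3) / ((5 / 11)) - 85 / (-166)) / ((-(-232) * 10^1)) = -0.01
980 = 980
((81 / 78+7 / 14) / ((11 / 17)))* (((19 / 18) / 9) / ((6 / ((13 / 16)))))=1615 / 42768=0.04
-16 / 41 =-0.39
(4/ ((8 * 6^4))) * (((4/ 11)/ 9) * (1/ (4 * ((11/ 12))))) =1/ 235224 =0.00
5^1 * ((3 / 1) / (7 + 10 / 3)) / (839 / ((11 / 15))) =33 / 26009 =0.00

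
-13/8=-1.62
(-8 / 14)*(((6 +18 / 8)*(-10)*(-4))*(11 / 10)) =-1452 / 7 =-207.43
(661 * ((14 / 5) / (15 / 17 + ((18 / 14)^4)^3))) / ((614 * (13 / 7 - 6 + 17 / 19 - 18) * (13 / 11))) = -144802660722480047 / 25678841325762605760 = -0.01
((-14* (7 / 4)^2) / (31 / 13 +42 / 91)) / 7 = -637 / 296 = -2.15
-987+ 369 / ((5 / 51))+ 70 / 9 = 125306 / 45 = 2784.58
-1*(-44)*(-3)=-132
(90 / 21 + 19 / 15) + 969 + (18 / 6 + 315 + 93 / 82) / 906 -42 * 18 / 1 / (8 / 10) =77758607 / 2600220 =29.90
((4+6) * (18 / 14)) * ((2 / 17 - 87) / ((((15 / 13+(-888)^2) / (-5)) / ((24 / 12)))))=822900 / 58089493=0.01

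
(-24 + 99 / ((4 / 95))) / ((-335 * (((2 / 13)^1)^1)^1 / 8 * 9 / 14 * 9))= -564746 / 9045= -62.44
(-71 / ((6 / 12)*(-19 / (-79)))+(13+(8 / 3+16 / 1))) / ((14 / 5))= -159245 / 798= -199.56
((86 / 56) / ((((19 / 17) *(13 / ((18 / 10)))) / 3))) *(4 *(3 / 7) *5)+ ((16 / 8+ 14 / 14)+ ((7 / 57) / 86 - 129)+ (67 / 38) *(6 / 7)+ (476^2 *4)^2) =2564841503709106435 / 3122574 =821386940296.40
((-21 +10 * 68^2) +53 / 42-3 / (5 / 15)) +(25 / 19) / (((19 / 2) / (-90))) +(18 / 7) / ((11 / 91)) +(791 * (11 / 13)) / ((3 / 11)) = 35177913339 / 722722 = 48674.20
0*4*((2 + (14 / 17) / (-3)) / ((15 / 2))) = 0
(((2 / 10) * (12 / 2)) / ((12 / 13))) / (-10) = -13 / 100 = -0.13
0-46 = -46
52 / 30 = 26 / 15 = 1.73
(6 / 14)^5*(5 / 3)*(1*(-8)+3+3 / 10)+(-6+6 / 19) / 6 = -677385 / 638666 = -1.06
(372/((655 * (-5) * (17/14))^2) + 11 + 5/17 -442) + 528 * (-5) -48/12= -9530683045838/3099705625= -3074.71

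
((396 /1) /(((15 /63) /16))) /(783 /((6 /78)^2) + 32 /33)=4390848 /21834115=0.20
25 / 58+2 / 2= 83 / 58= 1.43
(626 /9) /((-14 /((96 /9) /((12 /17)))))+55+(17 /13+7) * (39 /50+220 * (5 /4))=418492127 /184275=2271.02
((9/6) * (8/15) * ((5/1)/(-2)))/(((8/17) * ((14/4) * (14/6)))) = -51/98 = -0.52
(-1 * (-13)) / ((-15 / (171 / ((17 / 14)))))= -10374 / 85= -122.05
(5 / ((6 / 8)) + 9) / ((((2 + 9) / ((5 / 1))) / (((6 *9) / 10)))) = 423 / 11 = 38.45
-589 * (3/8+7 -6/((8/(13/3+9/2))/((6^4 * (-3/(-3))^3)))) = 40422481/8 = 5052810.12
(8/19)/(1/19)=8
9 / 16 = 0.56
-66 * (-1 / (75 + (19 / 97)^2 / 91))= 28255227 / 32108393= 0.88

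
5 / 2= 2.50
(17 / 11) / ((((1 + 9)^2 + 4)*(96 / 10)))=85 / 54912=0.00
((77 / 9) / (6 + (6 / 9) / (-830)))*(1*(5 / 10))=415 / 582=0.71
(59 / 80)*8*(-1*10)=-59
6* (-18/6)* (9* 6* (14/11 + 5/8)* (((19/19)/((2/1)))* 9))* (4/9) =-40581/11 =-3689.18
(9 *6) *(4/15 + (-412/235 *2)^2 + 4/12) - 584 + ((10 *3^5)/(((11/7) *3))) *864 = 270608876534/607475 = 445465.04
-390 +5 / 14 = -5455 / 14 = -389.64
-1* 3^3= -27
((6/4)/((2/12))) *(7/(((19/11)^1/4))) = 2772/19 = 145.89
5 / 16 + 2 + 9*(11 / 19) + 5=3807 / 304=12.52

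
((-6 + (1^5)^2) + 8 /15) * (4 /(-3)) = 268 /45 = 5.96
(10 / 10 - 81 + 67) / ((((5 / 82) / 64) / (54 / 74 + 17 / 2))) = -125937.82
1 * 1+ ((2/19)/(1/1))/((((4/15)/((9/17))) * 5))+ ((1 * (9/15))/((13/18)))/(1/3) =148397/41990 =3.53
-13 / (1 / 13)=-169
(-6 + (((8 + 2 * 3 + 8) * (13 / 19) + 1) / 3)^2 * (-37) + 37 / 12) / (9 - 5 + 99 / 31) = -427973755 / 2898108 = -147.67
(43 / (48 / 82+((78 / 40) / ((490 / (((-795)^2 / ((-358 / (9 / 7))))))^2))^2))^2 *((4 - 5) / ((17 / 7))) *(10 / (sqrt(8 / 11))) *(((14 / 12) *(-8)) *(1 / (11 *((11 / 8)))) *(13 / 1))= 536575881908868252298884877433666070984891672339666698240 *sqrt(22) / 107806787862137399524874572107570850136136270504521697646971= 0.02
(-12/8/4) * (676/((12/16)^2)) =-1352/3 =-450.67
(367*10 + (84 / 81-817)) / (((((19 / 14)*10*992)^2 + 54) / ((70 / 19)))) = 132156185 / 2278022733099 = 0.00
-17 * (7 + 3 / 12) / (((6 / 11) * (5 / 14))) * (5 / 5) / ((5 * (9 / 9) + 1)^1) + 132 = 9559 / 360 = 26.55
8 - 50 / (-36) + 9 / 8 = 757 / 72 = 10.51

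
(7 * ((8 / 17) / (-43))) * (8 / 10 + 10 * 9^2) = -227024 / 3655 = -62.11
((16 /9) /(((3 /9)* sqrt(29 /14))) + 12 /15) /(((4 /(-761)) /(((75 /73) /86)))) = -38050* sqrt(406) /91031 - 11415 /6278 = -10.24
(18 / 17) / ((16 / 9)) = 81 / 136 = 0.60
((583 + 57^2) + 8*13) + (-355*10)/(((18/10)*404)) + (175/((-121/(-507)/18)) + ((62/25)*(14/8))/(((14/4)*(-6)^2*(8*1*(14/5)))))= 4220380383811/246375360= 17129.88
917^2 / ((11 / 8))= 6727112 / 11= 611555.64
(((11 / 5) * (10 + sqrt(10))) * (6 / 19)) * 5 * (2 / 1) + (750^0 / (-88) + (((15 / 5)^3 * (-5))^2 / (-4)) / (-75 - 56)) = 132 * sqrt(10) / 19 + 22832521 / 219032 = 126.21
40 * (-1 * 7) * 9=-2520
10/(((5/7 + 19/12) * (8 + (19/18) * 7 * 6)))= 2520/30301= 0.08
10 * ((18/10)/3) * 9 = 54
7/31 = 0.23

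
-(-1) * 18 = 18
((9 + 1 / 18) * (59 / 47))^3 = 1468.95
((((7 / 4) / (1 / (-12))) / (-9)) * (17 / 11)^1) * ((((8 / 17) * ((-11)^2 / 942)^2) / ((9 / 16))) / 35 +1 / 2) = 1188895579 / 658867770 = 1.80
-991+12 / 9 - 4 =-2981 / 3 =-993.67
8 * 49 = 392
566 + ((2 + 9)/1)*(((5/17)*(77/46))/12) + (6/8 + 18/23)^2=245530565/431664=568.80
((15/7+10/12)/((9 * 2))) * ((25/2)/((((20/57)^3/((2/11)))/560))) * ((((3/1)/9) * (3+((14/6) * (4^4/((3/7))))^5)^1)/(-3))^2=1663828228202994907942964000000000.00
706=706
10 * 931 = 9310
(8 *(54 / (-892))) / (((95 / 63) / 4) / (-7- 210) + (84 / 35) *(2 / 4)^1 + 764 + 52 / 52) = -29529360 / 46717146167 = -0.00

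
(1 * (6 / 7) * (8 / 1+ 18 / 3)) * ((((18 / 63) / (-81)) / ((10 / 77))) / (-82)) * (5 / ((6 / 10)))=110 / 3321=0.03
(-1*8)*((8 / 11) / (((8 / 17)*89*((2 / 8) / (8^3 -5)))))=-275808 / 979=-281.72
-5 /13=-0.38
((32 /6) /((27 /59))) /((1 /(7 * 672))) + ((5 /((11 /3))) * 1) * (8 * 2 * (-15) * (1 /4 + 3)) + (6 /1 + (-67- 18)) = 15942749 /297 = 53679.29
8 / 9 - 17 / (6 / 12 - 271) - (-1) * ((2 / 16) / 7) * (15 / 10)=0.98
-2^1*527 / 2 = -527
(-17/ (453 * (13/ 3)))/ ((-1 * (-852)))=-17/ 1672476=-0.00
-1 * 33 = -33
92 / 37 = 2.49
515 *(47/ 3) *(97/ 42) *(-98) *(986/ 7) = -2315014610/ 9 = -257223845.56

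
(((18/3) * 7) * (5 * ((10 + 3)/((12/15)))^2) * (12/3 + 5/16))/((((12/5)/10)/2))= 255084375/128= 1992846.68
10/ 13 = 0.77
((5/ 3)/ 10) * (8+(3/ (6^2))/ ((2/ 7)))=199/ 144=1.38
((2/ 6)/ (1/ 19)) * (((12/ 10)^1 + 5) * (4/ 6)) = 1178/ 45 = 26.18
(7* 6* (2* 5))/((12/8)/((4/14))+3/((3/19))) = 1680/97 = 17.32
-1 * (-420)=420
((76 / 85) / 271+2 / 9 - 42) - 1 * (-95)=53.23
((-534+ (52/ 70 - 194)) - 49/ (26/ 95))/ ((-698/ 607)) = 500610503/ 635180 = 788.14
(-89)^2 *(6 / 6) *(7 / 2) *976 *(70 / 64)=118379345 / 4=29594836.25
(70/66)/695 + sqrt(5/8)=7/4587 + sqrt(10)/4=0.79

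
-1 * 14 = -14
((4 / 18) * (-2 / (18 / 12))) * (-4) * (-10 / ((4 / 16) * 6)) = -640 / 81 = -7.90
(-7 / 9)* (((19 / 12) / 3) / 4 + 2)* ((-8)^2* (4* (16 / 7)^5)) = -5150605312 / 194481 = -26483.85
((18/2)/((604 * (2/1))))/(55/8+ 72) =9/95281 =0.00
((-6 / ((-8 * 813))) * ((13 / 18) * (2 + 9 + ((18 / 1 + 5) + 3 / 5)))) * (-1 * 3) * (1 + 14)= -2249 / 2168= -1.04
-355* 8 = -2840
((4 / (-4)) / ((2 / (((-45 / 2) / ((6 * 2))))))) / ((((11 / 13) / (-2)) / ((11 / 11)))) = -195 / 88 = -2.22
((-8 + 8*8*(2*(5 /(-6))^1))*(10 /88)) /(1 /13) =-5590 /33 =-169.39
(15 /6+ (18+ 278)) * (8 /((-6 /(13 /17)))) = -5174 /17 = -304.35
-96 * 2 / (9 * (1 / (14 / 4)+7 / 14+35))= -896 / 1503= -0.60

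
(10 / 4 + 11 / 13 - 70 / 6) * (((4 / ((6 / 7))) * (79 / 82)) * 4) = -717794 / 4797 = -149.63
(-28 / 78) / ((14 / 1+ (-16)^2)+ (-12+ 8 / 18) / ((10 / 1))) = -105 / 78637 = -0.00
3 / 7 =0.43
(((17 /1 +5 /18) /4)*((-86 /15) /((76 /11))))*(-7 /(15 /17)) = 17505257 /615600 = 28.44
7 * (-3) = -21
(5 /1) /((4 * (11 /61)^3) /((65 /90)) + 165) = 14753765 /486970077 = 0.03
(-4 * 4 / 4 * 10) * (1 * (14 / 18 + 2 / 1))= -1000 / 9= -111.11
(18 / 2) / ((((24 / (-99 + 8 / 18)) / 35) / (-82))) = 1272845 / 12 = 106070.42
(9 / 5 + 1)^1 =14 / 5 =2.80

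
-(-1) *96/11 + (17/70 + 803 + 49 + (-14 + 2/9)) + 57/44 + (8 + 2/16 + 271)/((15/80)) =32392961/13860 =2337.15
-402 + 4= -398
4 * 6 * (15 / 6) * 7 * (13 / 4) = 1365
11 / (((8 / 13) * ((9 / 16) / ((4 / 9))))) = 1144 / 81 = 14.12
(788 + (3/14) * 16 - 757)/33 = 241/231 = 1.04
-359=-359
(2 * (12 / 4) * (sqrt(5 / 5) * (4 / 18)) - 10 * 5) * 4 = -584 / 3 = -194.67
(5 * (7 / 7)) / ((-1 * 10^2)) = -1 / 20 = -0.05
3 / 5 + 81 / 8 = 429 / 40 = 10.72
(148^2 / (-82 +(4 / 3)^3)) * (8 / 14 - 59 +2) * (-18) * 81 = -34059778128 / 1505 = -22631081.81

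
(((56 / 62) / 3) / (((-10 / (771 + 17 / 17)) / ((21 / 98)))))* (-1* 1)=772 / 155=4.98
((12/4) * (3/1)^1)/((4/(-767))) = -6903/4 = -1725.75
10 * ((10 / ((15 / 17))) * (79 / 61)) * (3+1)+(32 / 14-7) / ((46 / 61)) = 34227301 / 58926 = 580.85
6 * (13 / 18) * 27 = 117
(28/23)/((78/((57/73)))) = 266/21827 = 0.01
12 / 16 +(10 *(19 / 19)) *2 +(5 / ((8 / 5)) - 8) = 127 / 8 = 15.88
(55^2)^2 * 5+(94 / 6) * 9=45753266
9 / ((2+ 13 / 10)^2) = 100 / 121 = 0.83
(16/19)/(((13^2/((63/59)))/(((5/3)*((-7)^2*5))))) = 411600/189449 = 2.17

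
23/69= 1/3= 0.33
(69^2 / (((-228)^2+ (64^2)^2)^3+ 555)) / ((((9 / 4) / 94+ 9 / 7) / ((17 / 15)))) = 23669576 / 27382963530120490563188475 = 0.00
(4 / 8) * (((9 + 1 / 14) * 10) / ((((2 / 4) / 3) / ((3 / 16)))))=51.03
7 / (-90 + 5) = -7 / 85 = -0.08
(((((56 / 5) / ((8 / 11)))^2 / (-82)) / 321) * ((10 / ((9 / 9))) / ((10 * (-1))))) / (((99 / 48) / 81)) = 38808 / 109675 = 0.35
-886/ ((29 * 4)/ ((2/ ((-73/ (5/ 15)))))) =443/ 6351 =0.07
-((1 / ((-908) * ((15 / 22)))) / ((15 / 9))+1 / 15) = -2237 / 34050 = -0.07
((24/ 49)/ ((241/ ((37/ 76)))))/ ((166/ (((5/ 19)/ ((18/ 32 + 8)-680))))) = -2960/ 1267076212927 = -0.00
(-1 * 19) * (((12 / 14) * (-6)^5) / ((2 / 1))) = 443232 / 7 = 63318.86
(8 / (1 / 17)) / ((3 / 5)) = 680 / 3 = 226.67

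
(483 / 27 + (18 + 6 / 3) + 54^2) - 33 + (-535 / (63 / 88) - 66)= 132778 / 63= 2107.59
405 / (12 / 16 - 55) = -1620 / 217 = -7.47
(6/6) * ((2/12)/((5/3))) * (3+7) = 1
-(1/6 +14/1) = -14.17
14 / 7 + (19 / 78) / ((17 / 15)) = 979 / 442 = 2.21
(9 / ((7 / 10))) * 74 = 6660 / 7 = 951.43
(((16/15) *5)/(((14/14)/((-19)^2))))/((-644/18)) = -8664/161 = -53.81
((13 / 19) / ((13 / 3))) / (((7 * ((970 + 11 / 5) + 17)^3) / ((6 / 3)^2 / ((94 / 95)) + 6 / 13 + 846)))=97435875 / 4916150748811484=0.00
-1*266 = -266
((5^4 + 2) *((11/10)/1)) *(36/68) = 62073/170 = 365.14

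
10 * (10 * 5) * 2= 1000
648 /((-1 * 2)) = -324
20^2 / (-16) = -25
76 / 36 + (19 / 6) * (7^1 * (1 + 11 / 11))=46.44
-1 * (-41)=41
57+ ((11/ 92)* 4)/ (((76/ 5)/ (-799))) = 55691/ 1748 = 31.86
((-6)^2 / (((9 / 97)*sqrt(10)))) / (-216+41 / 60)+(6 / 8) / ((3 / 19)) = 19 / 4- 2328*sqrt(10) / 12919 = 4.18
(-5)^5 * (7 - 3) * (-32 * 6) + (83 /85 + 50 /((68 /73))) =2400054.65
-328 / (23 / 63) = -898.43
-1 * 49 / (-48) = 49 / 48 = 1.02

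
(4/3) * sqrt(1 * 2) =4 * sqrt(2)/3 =1.89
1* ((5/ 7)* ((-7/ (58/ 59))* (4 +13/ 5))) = -1947/ 58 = -33.57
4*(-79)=-316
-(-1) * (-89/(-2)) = 89/2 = 44.50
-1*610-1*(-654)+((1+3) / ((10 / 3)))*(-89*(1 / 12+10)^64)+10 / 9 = -1768698090280441999114992768674768595806029179937854672681962124170736660546927666218585443134564932668310409008280884933431759310169689 / 973685048022722051535956782394543049523684750469301190798179859169280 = -1816499178941040297412548000000000000000000000000000000000000000000.00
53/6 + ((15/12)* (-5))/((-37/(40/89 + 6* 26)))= 696679/19758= 35.26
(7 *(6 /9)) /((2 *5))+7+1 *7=217 /15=14.47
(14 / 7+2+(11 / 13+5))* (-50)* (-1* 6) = 38400 / 13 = 2953.85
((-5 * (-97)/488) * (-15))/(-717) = 2425/116632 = 0.02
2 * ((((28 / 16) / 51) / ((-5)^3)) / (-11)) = 7 / 140250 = 0.00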